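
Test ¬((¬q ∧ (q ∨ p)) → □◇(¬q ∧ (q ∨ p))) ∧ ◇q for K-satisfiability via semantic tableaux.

Yes, satisfiable

1. ¬((¬q ∧ (q ∨ p)) → □◇(¬q ∧ (q ∨ p))) ∧ ◇q, 0
2. ¬((¬q ∧ (q ∨ p)) → □◇(¬q ∧ (q ∨ p))), 0   [∧-rule on 1]
3. ◇q, 0   [∧-rule on 1]
4. ¬q ∧ (q ∨ p), 0   [¬→-rule on 2]
5. ¬□◇(¬q ∧ (q ∨ p)), 0   [¬→-rule on 2]
6. ¬q, 0   [∧-rule on 4]
7. q ∨ p, 0   [∧-rule on 4]
8. p, 0   [∨-rule on 7 (branches; this branch)]
9. q, 1   [◇-rule on 3: fresh world 1, 0R1]
10. ¬◇(¬q ∧ (q ∨ p)), 2   [¬□-rule on 5: fresh world 2, 0R2]
Accessibility: 0R1, 0R2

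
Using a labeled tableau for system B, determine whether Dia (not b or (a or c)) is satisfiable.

1. Dia (not b or (a or c)), 0
2. not b or (a or c), 1   [Dia-rule on 1: fresh world 1, 0R1]
3. a or c, 1   [or-rule on 2 (branches; this branch)]
4. c, 1   [or-rule on 3 (branches; this branch)]
Accessibility: 0R0, 0R1, 1R0, 1R1

Satisfiable (open branch found)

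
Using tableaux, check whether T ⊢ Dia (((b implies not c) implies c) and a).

Invalid (countermodel exists)

Tableau for the negation not Dia (((b implies not c) implies c) and a):
1. not Dia (((b implies not c) implies c) and a), 0
2. not (((b implies not c) implies c) and a), 0
3. not a, 0
Accessibility: 0R0
The negation has an open branch (countermodel exists).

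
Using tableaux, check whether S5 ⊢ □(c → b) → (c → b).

Tableau for the negation ¬(□(c → b) → (c → b)):
1. ¬(□(c → b) → (c → b)), w0
2. □(c → b), w0
3. ¬(c → b), w0
4. c, w0
5. ¬b, w0
6. c → b, w0
7. b, w0
Accessibility: w0Rw0
Branch closes: b and ¬b both at w0.
All branches of the negation close; one closing branch shown above.

Valid in S5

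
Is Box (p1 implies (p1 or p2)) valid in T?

Valid in T

Tableau for the negation not Box (p1 implies (p1 or p2)):
1. not Box (p1 implies (p1 or p2)), u
2. not (p1 implies (p1 or p2)), v
3. p1, v
4. not (p1 or p2), v
5. not p1, v
6. not p2, v
Accessibility: uRu, uRv, vRv
Branch closes: p1 and not p1 both at v.
Every branch of the negation's tableau closes; the branch above is one of them.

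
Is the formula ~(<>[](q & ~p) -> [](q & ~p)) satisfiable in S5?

No, unsatisfiable

1. ~(<>[](q & ~p) -> [](q & ~p)), u
2. <>[](q & ~p), u
3. ~[](q & ~p), u
4. [](q & ~p), v
5. q & ~p, u
6. q, u
7. ~p, u
8. q & ~p, v
9. q, v
10. ~p, v
11. ~(q & ~p), w
12. q & ~p, w
13. q, w
14. ~p, w
15. p, w
Accessibility: uRu, uRv, uRw, vRu, vRv, vRw, wRu, wRv, wRw
Branch closes: p and ~p both at w.
All branches of the tableau close; one closing branch shown above.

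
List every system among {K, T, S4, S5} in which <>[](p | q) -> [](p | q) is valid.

S5-tableau for the negation ~(<>[](p | q) -> [](p | q)):
1. ~(<>[](p | q) -> [](p | q)), w0
2. <>[](p | q), w0
3. ~[](p | q), w0
4. [](p | q), w1
5. p | q, w0
6. p | q, w1
7. q, w0
8. q, w1
9. ~(p | q), w2
10. ~p, w2
11. ~q, w2
12. p | q, w2
13. q, w2
Accessibility: w0Rw0, w0Rw1, w0Rw2, w1Rw0, w1Rw1, w1Rw2, w2Rw0, w2Rw1, w2Rw2
Branch closes: q and ~q both at w2.
Every branch closes (one shown): valid in S5.
S4-tableau for the negation ~(<>[](p | q) -> [](p | q)):
1. ~(<>[](p | q) -> [](p | q)), w0
2. <>[](p | q), w0
3. ~[](p | q), w0
4. [](p | q), w1
5. p | q, w1
6. q, w1
7. ~(p | q), w2
8. ~p, w2
9. ~q, w2
Accessibility: w0Rw0, w0Rw1, w0Rw2, w1Rw1, w2Rw2
Complete open branch: countermodel on an S4-frame, so not valid in S4, nor in K, T (the same frame is also a K-frame and a T-frame).

S5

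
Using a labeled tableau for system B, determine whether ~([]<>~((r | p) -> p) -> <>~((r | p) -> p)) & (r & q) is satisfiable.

1. ~([]<>~((r | p) -> p) -> <>~((r | p) -> p)) & (r & q), 0
2. ~([]<>~((r | p) -> p) -> <>~((r | p) -> p)), 0
3. r & q, 0
4. []<>~((r | p) -> p), 0
5. ~<>~((r | p) -> p), 0
6. r, 0
7. q, 0
8. <>~((r | p) -> p), 0
9. (r | p) -> p, 0
10. p, 0
11. ~((r | p) -> p), 1
12. r | p, 1
13. ~p, 1
14. <>~((r | p) -> p), 1
15. (r | p) -> p, 1
16. r, 1
17. ~(r | p), 1
18. ~r, 1
Accessibility: 0R0, 0R1, 1R0, 1R1
Branch closes: r and ~r both at 1.
(One branch shown.) All branches close.

Unsatisfiable (every branch closes)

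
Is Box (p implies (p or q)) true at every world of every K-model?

Tableau for the negation not Box (p implies (p or q)):
1. not Box (p implies (p or q)), u
2. not (p implies (p or q)), v
3. p, v
4. not (p or q), v
5. not p, v
6. not q, v
Accessibility: uRv
Branch closes: p and not p both at v.
All branches of the negation close; one closing branch shown above.

Valid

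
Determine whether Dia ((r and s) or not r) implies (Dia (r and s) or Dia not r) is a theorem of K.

Valid

Tableau for the negation not (Dia ((r and s) or not r) implies (Dia (r and s) or Dia not r)):
1. not (Dia ((r and s) or not r) implies (Dia (r and s) or Dia not r)), w0
2. Dia ((r and s) or not r), w0   [neg-implies-rule on 1]
3. not (Dia (r and s) or Dia not r), w0   [neg-implies-rule on 1]
4. not Dia (r and s), w0   [neg-or-rule on 3]
5. not Dia not r, w0   [neg-or-rule on 3]
6. (r and s) or not r, w1   [Dia-rule on 2: fresh world w1, w0Rw1]
7. not (r and s), w1   [neg-Dia-rule on 4 via w0Rw1]
8. r, w1   [neg-Dia-rule on 5 via w0Rw1]
9. r and s, w1   [or-rule on 6 (branches; this branch)]
10. s, w1   [and-rule on 9]
11. not s, w1   [neg-and-rule on 7 (branches; this branch)]
Accessibility: w0Rw1
Branch closes: s and not s both at w1.
All branches of the negation close; one closing branch shown above.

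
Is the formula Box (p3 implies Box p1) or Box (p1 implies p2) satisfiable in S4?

1. Box (p3 implies Box p1) or Box (p1 implies p2), u
2. Box (p1 implies p2), u
3. p1 implies p2, u
4. p2, u
Accessibility: uRu

Yes, satisfiable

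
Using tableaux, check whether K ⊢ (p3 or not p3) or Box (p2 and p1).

Tableau for the negation not ((p3 or not p3) or Box (p2 and p1)):
1. not ((p3 or not p3) or Box (p2 and p1)), 0
2. not (p3 or not p3), 0
3. not Box (p2 and p1), 0
4. not p3, 0
5. p3, 0
Branch closes: p3 and not p3 both at 0.
All branches of the negation close; one closing branch shown above.

Yes, valid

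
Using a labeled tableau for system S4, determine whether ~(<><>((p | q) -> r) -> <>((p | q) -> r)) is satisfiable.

1. ~(<><>((p | q) -> r) -> <>((p | q) -> r)), w0
2. <><>((p | q) -> r), w0   [~->-rule on 1]
3. ~<>((p | q) -> r), w0   [~->-rule on 1]
4. ~((p | q) -> r), w0   [~<>-rule on 3 via w0Rw0]
5. p | q, w0   [~->-rule on 4]
6. ~r, w0   [~->-rule on 4]
7. q, w0   [|-rule on 5 (branches; this branch)]
8. <>((p | q) -> r), w1   [<>-rule on 2: fresh world w1, w0Rw1]
9. ~((p | q) -> r), w1   [~<>-rule on 3 via w0Rw1]
10. p | q, w1   [~->-rule on 9]
11. ~r, w1   [~->-rule on 9]
12. q, w1   [|-rule on 10 (branches; this branch)]
13. (p | q) -> r, w2   [<>-rule on 8: fresh world w2, w1Rw2]
14. ~((p | q) -> r), w2   [~<>-rule on 3 via w0Rw2]
15. p | q, w2   [~->-rule on 14]
16. ~r, w2   [~->-rule on 14]
17. ~(p | q), w2   [->-rule on 13 (branches; this branch)]
18. ~p, w2   [~|-rule on 17]
19. ~q, w2   [~|-rule on 17]
20. q, w2   [|-rule on 15 (branches; this branch)]
Accessibility: w0Rw0, w0Rw1, w0Rw2, w1Rw1, w1Rw2, w2Rw2
Branch closes: q and ~q both at w2.
Every branch closes; the branch above is one of them.

Unsatisfiable (every branch closes)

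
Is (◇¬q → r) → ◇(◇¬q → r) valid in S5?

Tableau for the negation ¬((◇¬q → r) → ◇(◇¬q → r)):
1. ¬((◇¬q → r) → ◇(◇¬q → r)), w0
2. ◇¬q → r, w0
3. ¬◇(◇¬q → r), w0
4. ¬(◇¬q → r), w0
5. ◇¬q, w0
6. ¬r, w0
7. ¬◇¬q, w0
8. q, w0
9. ¬q, w1
10. ¬(◇¬q → r), w1
11. ◇¬q, w1
12. ¬r, w1
13. q, w1
Accessibility: w0Rw0, w0Rw1, w1Rw0, w1Rw1
Branch closes: q and ¬q both at w1.
All branches of the negation close; one closing branch shown above.

Yes, valid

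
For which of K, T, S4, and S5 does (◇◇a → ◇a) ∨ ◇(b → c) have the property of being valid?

T-tableau for the negation ¬((◇◇a → ◇a) ∨ ◇(b → c)):
1. ¬((◇◇a → ◇a) ∨ ◇(b → c)), w0
2. ¬(◇◇a → ◇a), w0   [¬∨-rule on 1]
3. ¬◇(b → c), w0   [¬∨-rule on 1]
4. ◇◇a, w0   [¬→-rule on 2]
5. ¬◇a, w0   [¬→-rule on 2]
6. ¬(b → c), w0   [¬◇-rule on 3 via w0Rw0]
7. b, w0   [¬→-rule on 6]
8. ¬c, w0   [¬→-rule on 6]
9. ¬a, w0   [¬◇-rule on 5 via w0Rw0]
10. ◇a, w1   [◇-rule on 4: fresh world w1, w0Rw1]
11. ¬(b → c), w1   [¬◇-rule on 3 via w0Rw1]
12. b, w1   [¬→-rule on 11]
13. ¬c, w1   [¬→-rule on 11]
14. ¬a, w1   [¬◇-rule on 5 via w0Rw1]
15. a, w2   [◇-rule on 10: fresh world w2, w1Rw2]
Accessibility: w0Rw0, w0Rw1, w1Rw1, w1Rw2, w2Rw2
Complete open branch: countermodel on a T-frame, so not valid in T, nor in K (the same frame is also a K-frame).
S4-tableau for the negation ¬((◇◇a → ◇a) ∨ ◇(b → c)):
1. ¬((◇◇a → ◇a) ∨ ◇(b → c)), w0
2. ¬(◇◇a → ◇a), w0   [¬∨-rule on 1]
3. ¬◇(b → c), w0   [¬∨-rule on 1]
4. ◇◇a, w0   [¬→-rule on 2]
5. ¬◇a, w0   [¬→-rule on 2]
6. ¬(b → c), w0   [¬◇-rule on 3 via w0Rw0]
7. b, w0   [¬→-rule on 6]
8. ¬c, w0   [¬→-rule on 6]
9. ¬a, w0   [¬◇-rule on 5 via w0Rw0]
10. ◇a, w1   [◇-rule on 4: fresh world w1, w0Rw1]
11. ¬(b → c), w1   [¬◇-rule on 3 via w0Rw1]
12. b, w1   [¬→-rule on 11]
13. ¬c, w1   [¬→-rule on 11]
14. ¬a, w1   [¬◇-rule on 5 via w0Rw1]
15. a, w2   [◇-rule on 10: fresh world w2, w1Rw2]
16. ¬(b → c), w2   [¬◇-rule on 3 via w0Rw2]
17. b, w2   [¬→-rule on 16]
18. ¬c, w2   [¬→-rule on 16]
19. ¬a, w2   [¬◇-rule on 5 via w0Rw2]
Accessibility: w0Rw0, w0Rw1, w0Rw2, w1Rw1, w1Rw2, w2Rw2
Branch closes: a and ¬a both at w2.
Every branch closes (one shown): valid in S4, hence also in S5 (every theorem of S4 is a theorem of S5).

S4, S5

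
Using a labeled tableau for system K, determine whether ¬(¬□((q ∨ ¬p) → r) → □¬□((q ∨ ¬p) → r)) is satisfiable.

Satisfiable (open branch found)

1. ¬(¬□((q ∨ ¬p) → r) → □¬□((q ∨ ¬p) → r)), w0
2. ¬□((q ∨ ¬p) → r), w0   [¬→-rule on 1]
3. ¬□¬□((q ∨ ¬p) → r), w0   [¬→-rule on 1]
4. ¬((q ∨ ¬p) → r), w1   [¬□-rule on 2: fresh world w1, w0Rw1]
5. q ∨ ¬p, w1   [¬→-rule on 4]
6. ¬r, w1   [¬→-rule on 4]
7. ¬p, w1   [∨-rule on 5 (branches; this branch)]
8. □((q ∨ ¬p) → r), w2   [¬□-rule on 3: fresh world w2, w0Rw2]
Accessibility: w0Rw1, w0Rw2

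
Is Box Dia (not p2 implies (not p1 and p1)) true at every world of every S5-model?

No, not valid

Tableau for the negation not Box Dia (not p2 implies (not p1 and p1)):
1. not Box Dia (not p2 implies (not p1 and p1)), u
2. not Dia (not p2 implies (not p1 and p1)), v
3. not (not p2 implies (not p1 and p1)), u
4. not p2, u
5. not (not p1 and p1), u
6. not (not p2 implies (not p1 and p1)), v
7. not p2, v
8. not (not p1 and p1), v
9. not p1, u
10. not p1, v
Accessibility: uRu, uRv, vRu, vRv
The negation has an open branch (countermodel exists).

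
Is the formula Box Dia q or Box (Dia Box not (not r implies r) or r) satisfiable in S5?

Satisfiable (open branch found)

1. Box Dia q or Box (Dia Box not (not r implies r) or r), 0
2. Box (Dia Box not (not r implies r) or r), 0
3. Dia Box not (not r implies r) or r, 0
4. r, 0
Accessibility: 0R0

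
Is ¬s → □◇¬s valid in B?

Tableau for the negation ¬(¬s → □◇¬s):
1. ¬(¬s → □◇¬s), w0
2. ¬s, w0
3. ¬□◇¬s, w0
4. ¬◇¬s, w1
5. s, w0
Accessibility: w0Rw0, w0Rw1, w1Rw0, w1Rw1
Branch closes: s and ¬s both at w0.
All branches of the negation close; one closing branch shown above.

Yes, valid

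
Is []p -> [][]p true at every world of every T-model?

Not valid

Tableau for the negation ~([]p -> [][]p):
1. ~([]p -> [][]p), 0
2. []p, 0
3. ~[][]p, 0
4. p, 0
5. ~[]p, 1
6. p, 1
7. ~p, 2
Accessibility: 0R0, 0R1, 1R1, 1R2, 2R2
The negation has an open branch (countermodel exists).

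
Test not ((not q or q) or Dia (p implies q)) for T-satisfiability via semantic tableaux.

No, unsatisfiable

1. not ((not q or q) or Dia (p implies q)), u
2. not (not q or q), u
3. not Dia (p implies q), u
4. q, u
5. not q, u
Accessibility: uRu
Branch closes: q and not q both at u.
All branches of the tableau close; one closing branch shown above.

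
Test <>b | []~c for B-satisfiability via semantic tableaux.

Satisfiable (open branch found)

1. <>b | []~c, u
2. []~c, u
3. ~c, u
Accessibility: uRu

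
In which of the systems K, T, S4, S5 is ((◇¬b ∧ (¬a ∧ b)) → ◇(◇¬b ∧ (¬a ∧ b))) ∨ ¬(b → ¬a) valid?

T, S4, S5

T-tableau for the negation ¬(((◇¬b ∧ (¬a ∧ b)) → ◇(◇¬b ∧ (¬a ∧ b))) ∨ ¬(b → ¬a)):
1. ¬(((◇¬b ∧ (¬a ∧ b)) → ◇(◇¬b ∧ (¬a ∧ b))) ∨ ¬(b → ¬a)), w0
2. ¬((◇¬b ∧ (¬a ∧ b)) → ◇(◇¬b ∧ (¬a ∧ b))), w0   [¬∨-rule on 1]
3. b → ¬a, w0   [¬∨-rule on 1]
4. ◇¬b ∧ (¬a ∧ b), w0   [¬→-rule on 2]
5. ¬◇(◇¬b ∧ (¬a ∧ b)), w0   [¬→-rule on 2]
6. ◇¬b, w0   [∧-rule on 4]
7. ¬a ∧ b, w0   [∧-rule on 4]
8. ¬a, w0   [∧-rule on 7]
9. b, w0   [∧-rule on 7]
10. ¬(◇¬b ∧ (¬a ∧ b)), w0   [¬◇-rule on 5 via w0Rw0]
11. ¬◇¬b, w0   [¬∧-rule on 10 (branches; this branch)]
12. ¬b, w1   [◇-rule on 6: fresh world w1, w0Rw1]
13. ¬(◇¬b ∧ (¬a ∧ b)), w1   [¬◇-rule on 5 via w0Rw1]
14. b, w1   [¬◇-rule on 11 via w0Rw1]
Accessibility: w0Rw0, w0Rw1, w1Rw1
Branch closes: b and ¬b both at w1.
Every branch closes (one shown): valid in T, hence also in S4, S5 (every theorem of T is a theorem of S4 and S5).
K-tableau for the negation ¬(((◇¬b ∧ (¬a ∧ b)) → ◇(◇¬b ∧ (¬a ∧ b))) ∨ ¬(b → ¬a)):
1. ¬(((◇¬b ∧ (¬a ∧ b)) → ◇(◇¬b ∧ (¬a ∧ b))) ∨ ¬(b → ¬a)), w0
2. ¬((◇¬b ∧ (¬a ∧ b)) → ◇(◇¬b ∧ (¬a ∧ b))), w0   [¬∨-rule on 1]
3. b → ¬a, w0   [¬∨-rule on 1]
4. ◇¬b ∧ (¬a ∧ b), w0   [¬→-rule on 2]
5. ¬◇(◇¬b ∧ (¬a ∧ b)), w0   [¬→-rule on 2]
6. ◇¬b, w0   [∧-rule on 4]
7. ¬a ∧ b, w0   [∧-rule on 4]
8. ¬a, w0   [∧-rule on 7]
9. b, w0   [∧-rule on 7]
10. ¬b, w1   [◇-rule on 6: fresh world w1, w0Rw1]
11. ¬(◇¬b ∧ (¬a ∧ b)), w1   [¬◇-rule on 5 via w0Rw1]
12. ¬(¬a ∧ b), w1   [¬∧-rule on 11 (branches; this branch)]
Accessibility: w0Rw1
Complete open branch: countermodel on a K-frame, so not valid in K.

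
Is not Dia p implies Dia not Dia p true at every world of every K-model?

Not valid

Tableau for the negation not (not Dia p implies Dia not Dia p):
1. not (not Dia p implies Dia not Dia p), u
2. not Dia p, u
3. not Dia not Dia p, u
The negation has an open branch (countermodel exists).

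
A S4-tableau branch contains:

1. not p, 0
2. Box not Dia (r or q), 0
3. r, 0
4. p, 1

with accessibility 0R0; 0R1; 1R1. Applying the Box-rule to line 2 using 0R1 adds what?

not Dia (r or q), 1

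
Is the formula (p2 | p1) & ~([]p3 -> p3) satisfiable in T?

No, unsatisfiable

1. (p2 | p1) & ~([]p3 -> p3), w0
2. p2 | p1, w0
3. ~([]p3 -> p3), w0
4. []p3, w0
5. ~p3, w0
6. p3, w0
Accessibility: w0Rw0
Branch closes: p3 and ~p3 both at w0.
All branches of the tableau close; one closing branch shown above.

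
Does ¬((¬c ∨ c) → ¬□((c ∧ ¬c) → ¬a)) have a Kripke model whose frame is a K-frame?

Satisfiable

1. ¬((¬c ∨ c) → ¬□((c ∧ ¬c) → ¬a)), w0
2. ¬c ∨ c, w0
3. □((c ∧ ¬c) → ¬a), w0
4. c, w0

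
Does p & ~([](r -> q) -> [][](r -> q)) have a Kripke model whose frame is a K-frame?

1. p & ~([](r -> q) -> [][](r -> q)), u
2. p, u   [&-rule on 1]
3. ~([](r -> q) -> [][](r -> q)), u   [&-rule on 1]
4. [](r -> q), u   [~->-rule on 3]
5. ~[][](r -> q), u   [~->-rule on 3]
6. ~[](r -> q), v   [~[]-rule on 5: fresh world v, uRv]
7. r -> q, v   [[]-rule on 4 via uRv]
8. q, v   [->-rule on 7 (branches; this branch)]
9. ~(r -> q), w   [~[]-rule on 6: fresh world w, vRw]
10. r, w   [~->-rule on 9]
11. ~q, w   [~->-rule on 9]
Accessibility: uRv, vRw

Yes, satisfiable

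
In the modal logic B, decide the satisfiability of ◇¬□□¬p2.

1. ◇¬□□¬p2, w0
2. ¬□□¬p2, w1
3. ¬□¬p2, w2
4. p2, w3
Accessibility: w0Rw0, w0Rw1, w1Rw0, w1Rw1, w1Rw2, w2Rw1, w2Rw2, w2Rw3, w3Rw2, w3Rw3

Yes, satisfiable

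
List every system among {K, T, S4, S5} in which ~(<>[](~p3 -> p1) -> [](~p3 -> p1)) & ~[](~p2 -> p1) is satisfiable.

K, T, S4

S4-tableau for the formula:
1. ~(<>[](~p3 -> p1) -> [](~p3 -> p1)) & ~[](~p2 -> p1), w0
2. ~(<>[](~p3 -> p1) -> [](~p3 -> p1)), w0   [&-rule on 1]
3. ~[](~p2 -> p1), w0   [&-rule on 1]
4. <>[](~p3 -> p1), w0   [~->-rule on 2]
5. ~[](~p3 -> p1), w0   [~->-rule on 2]
6. ~(~p2 -> p1), w1   [~[]-rule on 3: fresh world w1, w0Rw1]
7. ~p2, w1   [~->-rule on 6]
8. ~p1, w1   [~->-rule on 6]
9. [](~p3 -> p1), w2   [<>-rule on 4: fresh world w2, w0Rw2]
10. ~p3 -> p1, w2   [[]-rule on 9 via w2Rw2]
11. p1, w2   [->-rule on 10 (branches; this branch)]
12. ~(~p3 -> p1), w3   [~[]-rule on 5: fresh world w3, w0Rw3]
13. ~p3, w3   [~->-rule on 12]
14. ~p1, w3   [~->-rule on 12]
Accessibility: w0Rw0, w0Rw1, w0Rw2, w0Rw3, w1Rw1, w2Rw2, w3Rw3
Complete open branch: satisfiable in S4, hence also in K, T (this S4-model is also a K-model and a T-model).
S5-tableau for the formula:
1. ~(<>[](~p3 -> p1) -> [](~p3 -> p1)) & ~[](~p2 -> p1), w0
2. ~(<>[](~p3 -> p1) -> [](~p3 -> p1)), w0   [&-rule on 1]
3. ~[](~p2 -> p1), w0   [&-rule on 1]
4. <>[](~p3 -> p1), w0   [~->-rule on 2]
5. ~[](~p3 -> p1), w0   [~->-rule on 2]
6. ~(~p2 -> p1), w1   [~[]-rule on 3: fresh world w1, w0Rw1]
7. ~p2, w1   [~->-rule on 6]
8. ~p1, w1   [~->-rule on 6]
9. [](~p3 -> p1), w2   [<>-rule on 4: fresh world w2, w0Rw2]
10. ~p3 -> p1, w0   [[]-rule on 9 via w2Rw0]
11. ~p3 -> p1, w1   [[]-rule on 9 via w2Rw1]
12. ~p3 -> p1, w2   [[]-rule on 9 via w2Rw2]
13. p1, w0   [->-rule on 10 (branches; this branch)]
14. p3, w1   [->-rule on 11 (branches; this branch)]
15. p1, w2   [->-rule on 12 (branches; this branch)]
16. ~(~p3 -> p1), w3   [~[]-rule on 5: fresh world w3, w0Rw3]
17. ~p3, w3   [~->-rule on 16]
18. ~p1, w3   [~->-rule on 16]
19. ~p3 -> p1, w3   [[]-rule on 9 via w2Rw3]
20. p1, w3   [->-rule on 19 (branches; this branch)]
Accessibility: w0Rw0, w0Rw1, w0Rw2, w0Rw3, w1Rw0, w1Rw1, w1Rw2, w1Rw3, w2Rw0, w2Rw1, w2Rw2, w2Rw3, w3Rw0, w3Rw1, w3Rw2, w3Rw3
Branch closes: p1 and ~p1 both at w3.
Every branch closes (one shown): unsatisfiable in S5.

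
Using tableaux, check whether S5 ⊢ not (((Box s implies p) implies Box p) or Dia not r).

Tableau for the negation ((Box s implies p) implies Box p) or Dia not r:
1. ((Box s implies p) implies Box p) or Dia not r, u
2. Dia not r, u
3. not r, v
Accessibility: uRu, uRv, vRu, vRv
The negation has an open branch (countermodel exists).

No, not valid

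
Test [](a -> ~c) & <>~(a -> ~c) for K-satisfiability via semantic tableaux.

No, unsatisfiable

1. [](a -> ~c) & <>~(a -> ~c), u
2. [](a -> ~c), u
3. <>~(a -> ~c), u
4. ~(a -> ~c), v
5. a, v
6. c, v
7. a -> ~c, v
8. ~c, v
Accessibility: uRv
Branch closes: c and ~c both at v.
Every branch closes; the branch above is one of them.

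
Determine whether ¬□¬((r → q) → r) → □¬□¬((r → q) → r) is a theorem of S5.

Yes, valid

Tableau for the negation ¬(¬□¬((r → q) → r) → □¬□¬((r → q) → r)):
1. ¬(¬□¬((r → q) → r) → □¬□¬((r → q) → r)), u
2. ¬□¬((r → q) → r), u
3. ¬□¬□¬((r → q) → r), u
4. (r → q) → r, v
5. ¬(r → q), v
6. r, v
7. ¬q, v
8. □¬((r → q) → r), w
9. ¬((r → q) → r), u
10. r → q, u
11. ¬r, u
12. ¬((r → q) → r), v
13. r → q, v
14. ¬r, v
Accessibility: uRu, uRv, uRw, vRu, vRv, vRw, wRu, wRv, wRw
Branch closes: r and ¬r both at v.
Every branch of the negation's tableau closes; the branch above is one of them.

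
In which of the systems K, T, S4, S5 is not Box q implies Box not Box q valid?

S5

S5-tableau for the negation not (not Box q implies Box not Box q):
1. not (not Box q implies Box not Box q), 0
2. not Box q, 0   [neg-implies-rule on 1]
3. not Box not Box q, 0   [neg-implies-rule on 1]
4. not q, 1   [neg-Box-rule on 2: fresh world 1, 0R1]
5. Box q, 2   [neg-Box-rule on 3: fresh world 2, 0R2]
6. q, 0   [Box-rule on 5 via 2R0]
7. q, 1   [Box-rule on 5 via 2R1]
Accessibility: 0R0, 0R1, 0R2, 1R0, 1R1, 1R2, 2R0, 2R1, 2R2
Branch closes: q and not q both at 1.
Every branch closes (one shown): valid in S5.
S4-tableau for the negation not (not Box q implies Box not Box q):
1. not (not Box q implies Box not Box q), 0
2. not Box q, 0   [neg-implies-rule on 1]
3. not Box not Box q, 0   [neg-implies-rule on 1]
4. not q, 1   [neg-Box-rule on 2: fresh world 1, 0R1]
5. Box q, 2   [neg-Box-rule on 3: fresh world 2, 0R2]
6. q, 2   [Box-rule on 5 via 2R2]
Accessibility: 0R0, 0R1, 0R2, 1R1, 2R2
Complete open branch: countermodel on an S4-frame, so not valid in S4, nor in K, T (the same frame is also a K-frame and a T-frame).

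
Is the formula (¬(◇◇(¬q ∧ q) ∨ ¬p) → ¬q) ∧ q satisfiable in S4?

Yes, satisfiable

1. (¬(◇◇(¬q ∧ q) ∨ ¬p) → ¬q) ∧ q, u
2. ¬(◇◇(¬q ∧ q) ∨ ¬p) → ¬q, u
3. q, u
4. ◇◇(¬q ∧ q) ∨ ¬p, u
5. ¬p, u
Accessibility: uRu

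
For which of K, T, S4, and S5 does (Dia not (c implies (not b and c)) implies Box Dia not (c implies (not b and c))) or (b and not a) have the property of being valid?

S4-tableau for the negation not ((Dia not (c implies (not b and c)) implies Box Dia not (c implies (not b and c))) or (b and not a)):
1. not ((Dia not (c implies (not b and c)) implies Box Dia not (c implies (not b and c))) or (b and not a)), u
2. not (Dia not (c implies (not b and c)) implies Box Dia not (c implies (not b and c))), u
3. not (b and not a), u
4. Dia not (c implies (not b and c)), u
5. not Box Dia not (c implies (not b and c)), u
6. a, u
7. not (c implies (not b and c)), v
8. c, v
9. not (not b and c), v
10. b, v
11. not Dia not (c implies (not b and c)), w
12. c implies (not b and c), w
13. not b and c, w
14. not b, w
15. c, w
Accessibility: uRu, uRv, uRw, vRv, wRw
Complete open branch: countermodel on an S4-frame, so not valid in S4, nor in K, T (the same frame is also a K-frame and a T-frame).
S5-tableau for the negation not ((Dia not (c implies (not b and c)) implies Box Dia not (c implies (not b and c))) or (b and not a)):
1. not ((Dia not (c implies (not b and c)) implies Box Dia not (c implies (not b and c))) or (b and not a)), u
2. not (Dia not (c implies (not b and c)) implies Box Dia not (c implies (not b and c))), u
3. not (b and not a), u
4. Dia not (c implies (not b and c)), u
5. not Box Dia not (c implies (not b and c)), u
6. a, u
7. not (c implies (not b and c)), v
8. c, v
9. not (not b and c), v
10. b, v
11. not Dia not (c implies (not b and c)), w
12. c implies (not b and c), u
13. c implies (not b and c), v
14. c implies (not b and c), w
15. not b and c, u
16. not b, u
17. c, u
18. not b and c, v
19. not b, v
Accessibility: uRu, uRv, uRw, vRu, vRv, vRw, wRu, wRv, wRw
Branch closes: b and not b both at v.
Every branch closes (one shown): valid in S5.

S5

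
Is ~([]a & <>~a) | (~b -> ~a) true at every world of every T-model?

Tableau for the negation ~(~([]a & <>~a) | (~b -> ~a)):
1. ~(~([]a & <>~a) | (~b -> ~a)), u
2. []a & <>~a, u
3. ~(~b -> ~a), u
4. []a, u
5. <>~a, u
6. ~b, u
7. a, u
8. ~a, v
9. a, v
Accessibility: uRu, uRv, vRv
Branch closes: a and ~a both at v.
All branches of the negation close; one closing branch shown above.

Valid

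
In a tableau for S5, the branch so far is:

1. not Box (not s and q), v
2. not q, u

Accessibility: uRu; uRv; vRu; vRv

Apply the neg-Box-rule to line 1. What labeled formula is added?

a fresh world w with vRw, and not (not s and q) at w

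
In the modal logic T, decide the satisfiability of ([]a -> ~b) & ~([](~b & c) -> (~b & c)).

1. ([]a -> ~b) & ~([](~b & c) -> (~b & c)), 0
2. []a -> ~b, 0
3. ~([](~b & c) -> (~b & c)), 0
4. [](~b & c), 0
5. ~(~b & c), 0
6. ~b & c, 0
7. ~b, 0
8. c, 0
9. ~c, 0
Accessibility: 0R0
Branch closes: c and ~c both at 0.
Every branch closes; the branch above is one of them.

Unsatisfiable (every branch closes)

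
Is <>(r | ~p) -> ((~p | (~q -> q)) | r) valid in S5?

Tableau for the negation ~(<>(r | ~p) -> ((~p | (~q -> q)) | r)):
1. ~(<>(r | ~p) -> ((~p | (~q -> q)) | r)), 0
2. <>(r | ~p), 0
3. ~((~p | (~q -> q)) | r), 0
4. ~(~p | (~q -> q)), 0
5. ~r, 0
6. p, 0
7. ~(~q -> q), 0
8. ~q, 0
9. r | ~p, 1
10. ~p, 1
Accessibility: 0R0, 0R1, 1R0, 1R1
The negation has an open branch (countermodel exists).

Invalid (countermodel exists)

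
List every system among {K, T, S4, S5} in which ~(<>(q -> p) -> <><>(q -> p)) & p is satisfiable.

K-tableau for the formula:
1. ~(<>(q -> p) -> <><>(q -> p)) & p, w0
2. ~(<>(q -> p) -> <><>(q -> p)), w0
3. p, w0
4. <>(q -> p), w0
5. ~<><>(q -> p), w0
6. q -> p, w1
7. ~<>(q -> p), w1
8. p, w1
Accessibility: w0Rw1
Complete open branch: satisfiable in K.
T-tableau for the formula:
1. ~(<>(q -> p) -> <><>(q -> p)) & p, w0
2. ~(<>(q -> p) -> <><>(q -> p)), w0
3. p, w0
4. <>(q -> p), w0
5. ~<><>(q -> p), w0
6. ~<>(q -> p), w0
7. ~(q -> p), w0
8. q, w0
9. ~p, w0
Accessibility: w0Rw0
Branch closes: p and ~p both at w0.
Every branch closes (one shown): unsatisfiable in T, hence also in S4, S5 (every S4/S5-frame is a T-frame).

K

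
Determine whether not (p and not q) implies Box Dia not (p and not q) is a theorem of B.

Tableau for the negation not (not (p and not q) implies Box Dia not (p and not q)):
1. not (not (p and not q) implies Box Dia not (p and not q)), 0
2. not (p and not q), 0
3. not Box Dia not (p and not q), 0
4. q, 0
5. not Dia not (p and not q), 1
6. p and not q, 0
7. p, 0
8. not q, 0
Accessibility: 0R0, 0R1, 1R0, 1R1
Branch closes: q and not q both at 0.
All branches of the negation close; one closing branch shown above.

Valid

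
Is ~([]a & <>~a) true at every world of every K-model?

Tableau for the negation []a & <>~a:
1. []a & <>~a, 0
2. []a, 0
3. <>~a, 0
4. ~a, 1
5. a, 1
Accessibility: 0R1
Branch closes: a and ~a both at 1.
All branches of the negation close; one closing branch shown above.

Yes, valid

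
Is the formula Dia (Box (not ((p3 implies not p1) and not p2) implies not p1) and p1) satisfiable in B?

Yes, satisfiable

1. Dia (Box (not ((p3 implies not p1) and not p2) implies not p1) and p1), u
2. Box (not ((p3 implies not p1) and not p2) implies not p1) and p1, v   [Dia-rule on 1: fresh world v, uRv]
3. Box (not ((p3 implies not p1) and not p2) implies not p1), v   [and-rule on 2]
4. p1, v   [and-rule on 2]
5. not ((p3 implies not p1) and not p2) implies not p1, u   [Box-rule on 3 via vRu]
6. not ((p3 implies not p1) and not p2) implies not p1, v   [Box-rule on 3 via vRv]
7. not p1, u   [implies-rule on 5 (branches; this branch)]
8. (p3 implies not p1) and not p2, v   [implies-rule on 6 (branches; this branch)]
9. p3 implies not p1, v   [and-rule on 8]
10. not p2, v   [and-rule on 8]
11. not p3, v   [implies-rule on 9 (branches; this branch)]
Accessibility: uRu, uRv, vRu, vRv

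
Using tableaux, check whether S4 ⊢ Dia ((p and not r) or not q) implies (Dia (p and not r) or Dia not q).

Yes, valid

Tableau for the negation not (Dia ((p and not r) or not q) implies (Dia (p and not r) or Dia not q)):
1. not (Dia ((p and not r) or not q) implies (Dia (p and not r) or Dia not q)), w0
2. Dia ((p and not r) or not q), w0
3. not (Dia (p and not r) or Dia not q), w0
4. not Dia (p and not r), w0
5. not Dia not q, w0
6. not (p and not r), w0
7. q, w0
8. r, w0
9. (p and not r) or not q, w1
10. not (p and not r), w1
11. q, w1
12. p and not r, w1
13. p, w1
14. not r, w1
15. r, w1
Accessibility: w0Rw0, w0Rw1, w1Rw1
Branch closes: r and not r both at w1.
Every branch of the negation's tableau closes; the branch above is one of them.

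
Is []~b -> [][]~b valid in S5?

Yes, valid

Tableau for the negation ~([]~b -> [][]~b):
1. ~([]~b -> [][]~b), w0
2. []~b, w0
3. ~[][]~b, w0
4. ~b, w0
5. ~[]~b, w1
6. ~b, w1
7. b, w2
8. ~b, w2
Accessibility: w0Rw0, w0Rw1, w0Rw2, w1Rw0, w1Rw1, w1Rw2, w2Rw0, w2Rw1, w2Rw2
Branch closes: b and ~b both at w2.
All branches of the negation close; one closing branch shown above.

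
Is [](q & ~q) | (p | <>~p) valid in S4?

Yes, valid

Tableau for the negation ~([](q & ~q) | (p | <>~p)):
1. ~([](q & ~q) | (p | <>~p)), 0
2. ~[](q & ~q), 0   [~|-rule on 1]
3. ~(p | <>~p), 0   [~|-rule on 1]
4. ~p, 0   [~|-rule on 3]
5. ~<>~p, 0   [~|-rule on 3]
6. p, 0   [~<>-rule on 5 via 0R0]
Accessibility: 0R0
Branch closes: p and ~p both at 0.
Every branch of the negation's tableau closes; the branch above is one of them.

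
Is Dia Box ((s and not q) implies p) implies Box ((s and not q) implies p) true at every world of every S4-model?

Not valid

Tableau for the negation not (Dia Box ((s and not q) implies p) implies Box ((s and not q) implies p)):
1. not (Dia Box ((s and not q) implies p) implies Box ((s and not q) implies p)), 0
2. Dia Box ((s and not q) implies p), 0   [neg-implies-rule on 1]
3. not Box ((s and not q) implies p), 0   [neg-implies-rule on 1]
4. Box ((s and not q) implies p), 1   [Dia-rule on 2: fresh world 1, 0R1]
5. (s and not q) implies p, 1   [Box-rule on 4 via 1R1]
6. p, 1   [implies-rule on 5 (branches; this branch)]
7. not ((s and not q) implies p), 2   [neg-Box-rule on 3: fresh world 2, 0R2]
8. s and not q, 2   [neg-implies-rule on 7]
9. not p, 2   [neg-implies-rule on 7]
10. s, 2   [and-rule on 8]
11. not q, 2   [and-rule on 8]
Accessibility: 0R0, 0R1, 0R2, 1R1, 2R2
The negation has an open branch (countermodel exists).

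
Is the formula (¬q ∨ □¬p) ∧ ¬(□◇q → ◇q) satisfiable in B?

Unsatisfiable

1. (¬q ∨ □¬p) ∧ ¬(□◇q → ◇q), 0
2. ¬q ∨ □¬p, 0
3. ¬(□◇q → ◇q), 0
4. □◇q, 0
5. ¬◇q, 0
6. ◇q, 0
7. ¬q, 0
8. □¬p, 0
9. ¬p, 0
10. q, 1
11. ◇q, 1
12. ¬q, 1
Accessibility: 0R0, 0R1, 1R0, 1R1
Branch closes: q and ¬q both at 1.
(One branch shown.) All branches close.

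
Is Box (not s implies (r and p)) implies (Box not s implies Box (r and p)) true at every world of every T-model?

Valid

Tableau for the negation not (Box (not s implies (r and p)) implies (Box not s implies Box (r and p))):
1. not (Box (not s implies (r and p)) implies (Box not s implies Box (r and p))), 0
2. Box (not s implies (r and p)), 0
3. not (Box not s implies Box (r and p)), 0
4. Box not s, 0
5. not Box (r and p), 0
6. not s implies (r and p), 0
7. not s, 0
8. r and p, 0
9. r, 0
10. p, 0
11. not (r and p), 1
12. not s implies (r and p), 1
13. not s, 1
14. not p, 1
15. r and p, 1
16. r, 1
17. p, 1
Accessibility: 0R0, 0R1, 1R1
Branch closes: p and not p both at 1.
All branches of the negation close; one closing branch shown above.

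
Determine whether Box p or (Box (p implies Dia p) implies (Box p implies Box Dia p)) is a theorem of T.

Tableau for the negation not (Box p or (Box (p implies Dia p) implies (Box p implies Box Dia p))):
1. not (Box p or (Box (p implies Dia p) implies (Box p implies Box Dia p))), w0
2. not Box p, w0   [neg-or-rule on 1]
3. not (Box (p implies Dia p) implies (Box p implies Box Dia p)), w0   [neg-or-rule on 1]
4. Box (p implies Dia p), w0   [neg-implies-rule on 3]
5. not (Box p implies Box Dia p), w0   [neg-implies-rule on 3]
6. Box p, w0   [neg-implies-rule on 5]
7. not Box Dia p, w0   [neg-implies-rule on 5]
8. p implies Dia p, w0   [Box-rule on 4 via w0Rw0]
9. p, w0   [Box-rule on 6 via w0Rw0]
10. Dia p, w0   [implies-rule on 8 (branches; this branch)]
11. not p, w1   [neg-Box-rule on 2: fresh world w1, w0Rw1]
12. p implies Dia p, w1   [Box-rule on 4 via w0Rw1]
13. p, w1   [Box-rule on 6 via w0Rw1]
Accessibility: w0Rw0, w0Rw1, w1Rw1
Branch closes: p and not p both at w1.
Every branch of the negation's tableau closes; the branch above is one of them.

Yes, valid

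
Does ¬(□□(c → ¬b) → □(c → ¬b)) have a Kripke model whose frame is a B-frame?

1. ¬(□□(c → ¬b) → □(c → ¬b)), u
2. □□(c → ¬b), u
3. ¬□(c → ¬b), u
4. □(c → ¬b), u
5. c → ¬b, u
6. ¬b, u
7. ¬(c → ¬b), v
8. c, v
9. b, v
10. □(c → ¬b), v
11. c → ¬b, v
12. ¬b, v
Accessibility: uRu, uRv, vRu, vRv
Branch closes: b and ¬b both at v.
Every branch closes; the branch above is one of them.

Unsatisfiable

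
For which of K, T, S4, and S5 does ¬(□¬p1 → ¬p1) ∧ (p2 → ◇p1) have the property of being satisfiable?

K-tableau for the formula:
1. ¬(□¬p1 → ¬p1) ∧ (p2 → ◇p1), w0
2. ¬(□¬p1 → ¬p1), w0
3. p2 → ◇p1, w0
4. □¬p1, w0
5. p1, w0
6. ¬p2, w0
Complete open branch: satisfiable in K.
T-tableau for the formula:
1. ¬(□¬p1 → ¬p1) ∧ (p2 → ◇p1), w0
2. ¬(□¬p1 → ¬p1), w0
3. p2 → ◇p1, w0
4. □¬p1, w0
5. p1, w0
6. ¬p1, w0
Accessibility: w0Rw0
Branch closes: p1 and ¬p1 both at w0.
Every branch closes (one shown): unsatisfiable in T, hence also in S4, S5 (every S4/S5-frame is a T-frame).

K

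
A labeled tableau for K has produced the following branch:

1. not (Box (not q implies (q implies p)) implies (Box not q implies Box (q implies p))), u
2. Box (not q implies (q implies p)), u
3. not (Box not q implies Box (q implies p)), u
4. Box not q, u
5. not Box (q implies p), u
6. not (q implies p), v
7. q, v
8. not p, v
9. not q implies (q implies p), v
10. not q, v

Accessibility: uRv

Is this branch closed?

Yes, closed

Both q and not q appear at v.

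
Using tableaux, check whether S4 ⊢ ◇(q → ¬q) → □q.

No, not valid

Tableau for the negation ¬(◇(q → ¬q) → □q):
1. ¬(◇(q → ¬q) → □q), w0
2. ◇(q → ¬q), w0
3. ¬□q, w0
4. q → ¬q, w1
5. ¬q, w1
6. ¬q, w2
Accessibility: w0Rw0, w0Rw1, w0Rw2, w1Rw1, w2Rw2
The negation has an open branch (countermodel exists).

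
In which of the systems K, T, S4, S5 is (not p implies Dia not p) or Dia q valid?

T, S4, S5

T-tableau for the negation not ((not p implies Dia not p) or Dia q):
1. not ((not p implies Dia not p) or Dia q), u
2. not (not p implies Dia not p), u
3. not Dia q, u
4. not p, u
5. not Dia not p, u
6. not q, u
7. p, u
Accessibility: uRu
Branch closes: p and not p both at u.
Every branch closes (one shown): valid in T, hence also in S4, S5 (every theorem of T is a theorem of S4 and S5).
K-tableau for the negation not ((not p implies Dia not p) or Dia q):
1. not ((not p implies Dia not p) or Dia q), u
2. not (not p implies Dia not p), u
3. not Dia q, u
4. not p, u
5. not Dia not p, u
Complete open branch: countermodel on a K-frame, so not valid in K.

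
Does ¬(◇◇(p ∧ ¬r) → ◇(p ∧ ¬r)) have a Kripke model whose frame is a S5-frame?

1. ¬(◇◇(p ∧ ¬r) → ◇(p ∧ ¬r)), u
2. ◇◇(p ∧ ¬r), u   [¬→-rule on 1]
3. ¬◇(p ∧ ¬r), u   [¬→-rule on 1]
4. ¬(p ∧ ¬r), u   [¬◇-rule on 3 via uRu]
5. r, u   [¬∧-rule on 4 (branches; this branch)]
6. ◇(p ∧ ¬r), v   [◇-rule on 2: fresh world v, uRv]
7. ¬(p ∧ ¬r), v   [¬◇-rule on 3 via uRv]
8. r, v   [¬∧-rule on 7 (branches; this branch)]
9. p ∧ ¬r, w   [◇-rule on 6: fresh world w, vRw]
10. p, w   [∧-rule on 9]
11. ¬r, w   [∧-rule on 9]
12. ¬(p ∧ ¬r), w   [¬◇-rule on 3 via uRw]
13. r, w   [¬∧-rule on 12 (branches; this branch)]
Accessibility: uRu, uRv, uRw, vRu, vRv, vRw, wRu, wRv, wRw
Branch closes: r and ¬r both at w.
Every branch closes; the branch above is one of them.

Unsatisfiable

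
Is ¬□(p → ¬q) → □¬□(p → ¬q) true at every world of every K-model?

Tableau for the negation ¬(¬□(p → ¬q) → □¬□(p → ¬q)):
1. ¬(¬□(p → ¬q) → □¬□(p → ¬q)), u
2. ¬□(p → ¬q), u
3. ¬□¬□(p → ¬q), u
4. ¬(p → ¬q), v
5. p, v
6. q, v
7. □(p → ¬q), w
Accessibility: uRv, uRw
The negation has an open branch (countermodel exists).

Not valid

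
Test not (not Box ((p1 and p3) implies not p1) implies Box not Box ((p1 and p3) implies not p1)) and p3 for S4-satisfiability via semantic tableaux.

Satisfiable

1. not (not Box ((p1 and p3) implies not p1) implies Box not Box ((p1 and p3) implies not p1)) and p3, 0
2. not (not Box ((p1 and p3) implies not p1) implies Box not Box ((p1 and p3) implies not p1)), 0
3. p3, 0
4. not Box ((p1 and p3) implies not p1), 0
5. not Box not Box ((p1 and p3) implies not p1), 0
6. not ((p1 and p3) implies not p1), 1
7. p1 and p3, 1
8. p1, 1
9. p3, 1
10. Box ((p1 and p3) implies not p1), 2
11. (p1 and p3) implies not p1, 2
12. not p1, 2
Accessibility: 0R0, 0R1, 0R2, 1R1, 2R2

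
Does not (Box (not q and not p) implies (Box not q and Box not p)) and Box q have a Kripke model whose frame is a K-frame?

Unsatisfiable (every branch closes)

1. not (Box (not q and not p) implies (Box not q and Box not p)) and Box q, w0
2. not (Box (not q and not p) implies (Box not q and Box not p)), w0
3. Box q, w0
4. Box (not q and not p), w0
5. not (Box not q and Box not p), w0
6. not Box not p, w0
7. p, w1
8. q, w1
9. not q and not p, w1
10. not q, w1
11. not p, w1
Accessibility: w0Rw1
Branch closes: q and not q both at w1.
Every branch closes; the branch above is one of them.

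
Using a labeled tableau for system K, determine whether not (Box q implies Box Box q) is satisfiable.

1. not (Box q implies Box Box q), 0
2. Box q, 0   [neg-implies-rule on 1]
3. not Box Box q, 0   [neg-implies-rule on 1]
4. not Box q, 1   [neg-Box-rule on 3: fresh world 1, 0R1]
5. q, 1   [Box-rule on 2 via 0R1]
6. not q, 2   [neg-Box-rule on 4: fresh world 2, 1R2]
Accessibility: 0R1, 1R2

Yes, satisfiable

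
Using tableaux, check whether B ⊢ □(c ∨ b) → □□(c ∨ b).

Tableau for the negation ¬(□(c ∨ b) → □□(c ∨ b)):
1. ¬(□(c ∨ b) → □□(c ∨ b)), w0
2. □(c ∨ b), w0
3. ¬□□(c ∨ b), w0
4. c ∨ b, w0
5. b, w0
6. ¬□(c ∨ b), w1
7. c ∨ b, w1
8. b, w1
9. ¬(c ∨ b), w2
10. ¬c, w2
11. ¬b, w2
Accessibility: w0Rw0, w0Rw1, w1Rw0, w1Rw1, w1Rw2, w2Rw1, w2Rw2
The negation has an open branch (countermodel exists).

Invalid (countermodel exists)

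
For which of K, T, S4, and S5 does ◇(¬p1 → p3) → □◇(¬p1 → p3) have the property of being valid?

S5

S4-tableau for the negation ¬(◇(¬p1 → p3) → □◇(¬p1 → p3)):
1. ¬(◇(¬p1 → p3) → □◇(¬p1 → p3)), 0
2. ◇(¬p1 → p3), 0   [¬→-rule on 1]
3. ¬□◇(¬p1 → p3), 0   [¬→-rule on 1]
4. ¬p1 → p3, 1   [◇-rule on 2: fresh world 1, 0R1]
5. p3, 1   [→-rule on 4 (branches; this branch)]
6. ¬◇(¬p1 → p3), 2   [¬□-rule on 3: fresh world 2, 0R2]
7. ¬(¬p1 → p3), 2   [¬◇-rule on 6 via 2R2]
8. ¬p1, 2   [¬→-rule on 7]
9. ¬p3, 2   [¬→-rule on 7]
Accessibility: 0R0, 0R1, 0R2, 1R1, 2R2
Complete open branch: countermodel on an S4-frame, so not valid in S4, nor in K, T (the same frame is also a K-frame and a T-frame).
S5-tableau for the negation ¬(◇(¬p1 → p3) → □◇(¬p1 → p3)):
1. ¬(◇(¬p1 → p3) → □◇(¬p1 → p3)), 0
2. ◇(¬p1 → p3), 0   [¬→-rule on 1]
3. ¬□◇(¬p1 → p3), 0   [¬→-rule on 1]
4. ¬p1 → p3, 1   [◇-rule on 2: fresh world 1, 0R1]
5. p3, 1   [→-rule on 4 (branches; this branch)]
6. ¬◇(¬p1 → p3), 2   [¬□-rule on 3: fresh world 2, 0R2]
7. ¬(¬p1 → p3), 0   [¬◇-rule on 6 via 2R0]
8. ¬p1, 0   [¬→-rule on 7]
9. ¬p3, 0   [¬→-rule on 7]
10. ¬(¬p1 → p3), 1   [¬◇-rule on 6 via 2R1]
11. ¬p1, 1   [¬→-rule on 10]
12. ¬p3, 1   [¬→-rule on 10]
Accessibility: 0R0, 0R1, 0R2, 1R0, 1R1, 1R2, 2R0, 2R1, 2R2
Branch closes: p3 and ¬p3 both at 1.
Every branch closes (one shown): valid in S5.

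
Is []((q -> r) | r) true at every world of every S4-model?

Not valid

Tableau for the negation ~[]((q -> r) | r):
1. ~[]((q -> r) | r), 0
2. ~((q -> r) | r), 1
3. ~(q -> r), 1
4. ~r, 1
5. q, 1
Accessibility: 0R0, 0R1, 1R1
The negation has an open branch (countermodel exists).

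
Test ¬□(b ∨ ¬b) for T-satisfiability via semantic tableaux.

No, unsatisfiable

1. ¬□(b ∨ ¬b), u
2. ¬(b ∨ ¬b), v
3. ¬b, v
4. b, v
Accessibility: uRu, uRv, vRv
Branch closes: b and ¬b both at v.
All branches of the tableau close; one closing branch shown above.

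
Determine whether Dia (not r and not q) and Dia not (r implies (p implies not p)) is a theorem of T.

Tableau for the negation not (Dia (not r and not q) and Dia not (r implies (p implies not p))):
1. not (Dia (not r and not q) and Dia not (r implies (p implies not p))), w0
2. not Dia not (r implies (p implies not p)), w0
3. r implies (p implies not p), w0
4. p implies not p, w0
5. not p, w0
Accessibility: w0Rw0
The negation has an open branch (countermodel exists).

No, not valid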